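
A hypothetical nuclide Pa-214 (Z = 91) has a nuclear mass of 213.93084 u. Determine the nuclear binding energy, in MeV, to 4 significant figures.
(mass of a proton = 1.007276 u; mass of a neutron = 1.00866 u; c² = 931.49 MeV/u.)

With 91 protons and 123 neutrons (A = 214):
Total constituent mass: 91 × 1.007276 + 123 × 1.00866 = 215.727296 u
Mass defect Δm = 215.727296 − 213.93084 = 1.796456 u
Converting to energy: 1.796456 u × 931.49 MeV/u = 1673.38 MeV

1673 MeV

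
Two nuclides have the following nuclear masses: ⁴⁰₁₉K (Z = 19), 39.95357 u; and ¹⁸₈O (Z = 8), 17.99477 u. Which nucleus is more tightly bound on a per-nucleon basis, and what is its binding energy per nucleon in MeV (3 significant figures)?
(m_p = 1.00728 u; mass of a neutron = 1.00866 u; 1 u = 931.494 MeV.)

⁴⁰₁₉K: Σm = 19(1.00728) + 21(1.00866) = 40.32018 u; Δm = 0.36661 u; E_B = 341.495 MeV; E_B/A = 8.537 MeV
¹⁸₈O: Σm = 8(1.00728) + 10(1.00866) = 18.14484 u; Δm = 0.15007 u; E_B = 139.79 MeV; E_B/A = 7.766 MeV
⁴⁰₁₉K has the higher binding energy per nucleon, so it is the more tightly bound nucleus.

⁴⁰₁₉K; 8.54 MeV/nucleon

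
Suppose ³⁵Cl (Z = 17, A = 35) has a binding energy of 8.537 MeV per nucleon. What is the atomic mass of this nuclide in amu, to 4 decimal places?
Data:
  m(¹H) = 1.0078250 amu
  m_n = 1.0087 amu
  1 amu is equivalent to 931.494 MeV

Total binding energy = 35 × 8.537 = 298.795 MeV
Mass defect = 298.795 MeV / (931.494 MeV/amu) = 0.320770 amu
Constituent mass = 17(1.0078250) + 18(1.0087) = 35.2896250 amu
Atomic mass = 35.2896250 − 0.320770 = 34.9688550 amu ≈ 34.9689 amu (to 4 decimal places)

34.9689 amu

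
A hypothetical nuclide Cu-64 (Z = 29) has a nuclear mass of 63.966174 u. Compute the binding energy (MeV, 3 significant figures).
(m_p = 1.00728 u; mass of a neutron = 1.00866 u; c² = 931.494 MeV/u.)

Σm = 29·m_p + 35·m_n = 29.21112 + 35.30310 = 64.51422 u
The mass defect is 64.51422 − 63.966174 = 0.548046 u.
Binding energy = Δm·c² = 0.548046 × 931.494 MeV/u = 510.502 MeV

511 MeV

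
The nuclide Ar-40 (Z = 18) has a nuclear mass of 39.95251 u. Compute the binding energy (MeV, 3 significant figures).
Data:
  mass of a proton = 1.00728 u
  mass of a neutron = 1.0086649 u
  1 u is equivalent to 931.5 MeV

344 MeV

Σm = 18·m_p + 22·m_n = 18.13104 + 22.1906278 = 40.3216678 u
Δm = 40.3216678 − 39.95251 = 0.3691578 u
Binding energy = Δm·c² = 0.3691578 × 931.5 MeV/u = 343.870 MeV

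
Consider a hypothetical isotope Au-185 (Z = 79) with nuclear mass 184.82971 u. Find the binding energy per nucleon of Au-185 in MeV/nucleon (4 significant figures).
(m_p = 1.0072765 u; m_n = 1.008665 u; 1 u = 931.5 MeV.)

The nucleus contains 79 protons and 185 − 79 = 106 neutrons.
Σm = 79·m_p + 106·m_n = 79.5748435 + 106.918490 = 186.4933335 u
Mass defect Δm = 186.4933335 − 184.82971 = 1.6636235 u
Binding energy = Δm·c² = 1.6636235 × 931.5 MeV/u = 1549.67 MeV
Dividing by A = 185 gives 8.377 MeV per nucleon.

8.377 MeV/nucleon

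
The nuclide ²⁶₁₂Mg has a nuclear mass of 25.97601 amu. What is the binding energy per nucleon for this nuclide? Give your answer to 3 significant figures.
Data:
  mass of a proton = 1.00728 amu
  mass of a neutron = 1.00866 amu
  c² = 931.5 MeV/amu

8.33 MeV/nucleon

Z = 12, so N = A − Z = 26 − 12 = 14.
Total constituent mass: 12 × 1.00728 + 14 × 1.00866 = 26.20860 amu
Δm = 26.20860 − 25.97601 = 0.23259 amu
Converting to energy: 0.23259 amu × 931.5 MeV/amu = 216.658 MeV
Dividing by A = 26 gives 8.333 MeV per nucleon.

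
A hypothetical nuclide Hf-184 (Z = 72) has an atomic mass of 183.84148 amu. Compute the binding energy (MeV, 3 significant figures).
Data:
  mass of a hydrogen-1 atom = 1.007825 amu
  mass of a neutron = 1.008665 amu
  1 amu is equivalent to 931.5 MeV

1580 MeV

Mass of separated nucleons = 72(1.007825) + 112(1.008665) = 72.563400 + 112.970480 = 185.533880 amu
Mass defect Δm = 185.533880 − 183.84148 = 1.692400 amu
E_B = 1.692400 × 931.5 = 1576.47 MeV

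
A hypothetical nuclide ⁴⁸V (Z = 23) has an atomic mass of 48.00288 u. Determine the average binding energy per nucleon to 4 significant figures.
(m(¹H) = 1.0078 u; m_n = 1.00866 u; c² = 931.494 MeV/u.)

7.627 MeV/nucleon

Total constituent mass: 23 × 1.0078 + 25 × 1.00866 = 48.39590 u
Mass defect Δm = 48.39590 − 48.00288 = 0.39302 u
Converting to energy: 0.39302 u × 931.494 MeV/u = 366.096 MeV
Dividing by A = 48 gives 7.627 MeV per nucleon.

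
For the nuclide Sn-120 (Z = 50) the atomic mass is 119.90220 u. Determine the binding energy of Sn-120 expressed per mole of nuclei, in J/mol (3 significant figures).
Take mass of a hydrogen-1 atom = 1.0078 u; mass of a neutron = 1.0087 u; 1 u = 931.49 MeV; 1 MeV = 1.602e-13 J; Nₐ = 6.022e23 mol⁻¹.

Z = 50, so N = A − Z = 120 − 50 = 70.
Mass of separated nucleons = 50(1.0078) + 70(1.0087) = 50.3900 + 70.6090 = 120.9990 u
Δm = 120.9990 − 119.90220 = 1.09680 u
E_B = 1.09680 × 931.49 = 1021.66 MeV
Per nucleus in joules: 1021.66 MeV × 1.602e-13 J/MeV = 1.6367e-10 J
Per mole: 1.6367e-10 J × 6.022e23 mol⁻¹ = 9.8562e+13 J/mol

9.86e+13 J/mol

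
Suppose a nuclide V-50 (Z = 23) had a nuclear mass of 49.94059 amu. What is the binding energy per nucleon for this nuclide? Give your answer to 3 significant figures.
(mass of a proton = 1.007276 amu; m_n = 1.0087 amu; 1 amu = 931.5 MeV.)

8.60 MeV/nucleon

With 23 protons and 27 neutrons (A = 50):
Σm = 23·m_p + 27·m_n = 23.167348 + 27.2349 = 50.402248 amu
Mass defect Δm = 50.402248 − 49.94059 = 0.461658 amu
Converting to energy: 0.461658 amu × 931.5 MeV/amu = 430.034 MeV
Per nucleon: 430.034 / 50 = 8.601 MeV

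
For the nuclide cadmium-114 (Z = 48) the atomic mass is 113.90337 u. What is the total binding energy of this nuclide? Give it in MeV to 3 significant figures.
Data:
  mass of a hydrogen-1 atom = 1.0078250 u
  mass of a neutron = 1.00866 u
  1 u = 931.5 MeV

With 48 protons and 66 neutrons (A = 114):
Mass of separated nucleons = 48(1.0078250) + 66(1.00866) = 48.3756000 + 66.57156 = 114.9471600 u
Mass defect Δm = 114.9471600 − 113.90337 = 1.0437900 u
E_B = 1.0437900 × 931.5 = 972.290 MeV

972 MeV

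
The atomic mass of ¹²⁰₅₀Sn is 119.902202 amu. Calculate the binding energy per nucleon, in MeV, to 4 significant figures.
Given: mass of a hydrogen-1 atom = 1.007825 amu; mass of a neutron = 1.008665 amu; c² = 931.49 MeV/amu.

With 50 protons and 70 neutrons (A = 120):
Σm = 50·m(¹H) + 70·m_n = 50.391250 + 70.606550 = 120.997800 amu
Δm = 120.997800 − 119.902202 = 1.095598 amu
E_B = 1.095598 × 931.49 = 1020.539 MeV
Per nucleon: 1020.539 / 120 = 8.504 MeV

8.504 MeV/nucleon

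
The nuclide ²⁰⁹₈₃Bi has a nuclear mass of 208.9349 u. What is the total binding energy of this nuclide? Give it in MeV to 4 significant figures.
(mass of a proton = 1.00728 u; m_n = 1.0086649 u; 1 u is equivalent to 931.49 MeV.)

Σm = 83·m_p + 126·m_n = 83.60424 + 127.0917774 = 210.6960174 u
Δm = 210.6960174 − 208.9349 = 1.7611174 u
Binding energy = Δm·c² = 1.7611174 × 931.49 MeV/u = 1640.46 MeV

1640 MeV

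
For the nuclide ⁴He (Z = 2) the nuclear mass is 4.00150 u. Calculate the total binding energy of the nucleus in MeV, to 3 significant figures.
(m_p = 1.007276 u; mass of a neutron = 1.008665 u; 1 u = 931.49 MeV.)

With 2 protons and 2 neutrons (A = 4):
Mass of separated nucleons = 2(1.007276) + 2(1.008665) = 2.014552 + 2.017330 = 4.031882 u
The mass defect is 4.031882 − 4.00150 = 0.030382 u.
Binding energy = Δm·c² = 0.030382 × 931.49 MeV/u = 28.3005 MeV

28.3 MeV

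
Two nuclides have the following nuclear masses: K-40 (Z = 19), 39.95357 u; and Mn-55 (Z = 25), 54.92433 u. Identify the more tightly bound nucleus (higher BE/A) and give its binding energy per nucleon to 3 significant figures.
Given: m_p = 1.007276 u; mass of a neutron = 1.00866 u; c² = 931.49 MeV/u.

Mn-55; 8.76 MeV/nucleon

K-40: Σm = 19(1.007276) + 21(1.00866) = 40.320104 u; Δm = 0.366534 u; E_B = 341.42 MeV; E_B/A = 8.536 MeV
Mn-55: Σm = 25(1.007276) + 30(1.00866) = 55.441700 u; Δm = 0.517370 u; E_B = 481.92 MeV; E_B/A = 8.762 MeV
Mn-55 has the higher binding energy per nucleon, so it is the more tightly bound nucleus.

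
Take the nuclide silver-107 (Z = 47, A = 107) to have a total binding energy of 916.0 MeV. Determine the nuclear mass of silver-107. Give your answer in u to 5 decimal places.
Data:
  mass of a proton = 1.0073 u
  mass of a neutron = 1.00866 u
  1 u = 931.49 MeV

Mass defect = 916.0 MeV / (931.49 MeV/u) = 0.9833707 u
Constituent mass = 47(1.0073) + 60(1.00866) = 107.86270 u
Nuclear mass = 107.86270 − 0.9833707 = 106.8793293 u ≈ 106.87933 u (to 5 decimal places)

106.87933 u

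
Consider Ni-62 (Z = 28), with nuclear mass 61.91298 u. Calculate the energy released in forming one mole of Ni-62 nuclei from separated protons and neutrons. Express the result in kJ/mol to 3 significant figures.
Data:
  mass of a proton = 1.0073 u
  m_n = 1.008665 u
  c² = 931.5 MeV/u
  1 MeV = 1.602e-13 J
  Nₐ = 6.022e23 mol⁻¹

5.27e+10 kJ/mol

Mass of separated nucleons = 28(1.0073) + 34(1.008665) = 28.2044 + 34.294610 = 62.499010 u
Mass defect Δm = 62.499010 − 61.91298 = 0.586030 u
E_B = 0.586030 × 931.5 = 545.887 MeV
Per nucleus in joules: 545.887 MeV × 1.602e-13 J/MeV = 8.7451e-11 J
Per mole: 8.7451e-11 J × 6.022e23 mol⁻¹ = 5.2663e+13 J/mol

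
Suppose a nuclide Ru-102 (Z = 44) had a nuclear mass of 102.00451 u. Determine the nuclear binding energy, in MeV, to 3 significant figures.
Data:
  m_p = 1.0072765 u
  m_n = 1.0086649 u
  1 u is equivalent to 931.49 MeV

762 MeV

With 44 protons and 58 neutrons (A = 102):
Total constituent mass: 44 × 1.0072765 + 58 × 1.0086649 = 102.8227302 u
Δm = 102.8227302 − 102.00451 = 0.8182202 u
E_B = 0.8182202 × 931.49 = 762.164 MeV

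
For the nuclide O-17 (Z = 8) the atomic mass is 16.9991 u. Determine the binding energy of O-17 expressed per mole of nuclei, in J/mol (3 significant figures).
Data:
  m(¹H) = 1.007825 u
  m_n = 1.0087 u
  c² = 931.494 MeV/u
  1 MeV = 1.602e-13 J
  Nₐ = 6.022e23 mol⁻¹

The nucleus contains 8 protons and 17 − 8 = 9 neutrons.
Mass of separated nucleons = 8(1.007825) + 9(1.0087) = 8.062600 + 9.0783 = 17.140900 u
Δm = 17.140900 − 16.9991 = 0.141800 u
Converting to energy: 0.141800 u × 931.494 MeV/u = 132.086 MeV
Per nucleus in joules: 132.086 MeV × 1.602e-13 J/MeV = 2.1160e-11 J
Per mole: 2.1160e-11 J × 6.022e23 mol⁻¹ = 1.2743e+13 J/mol

1.27e+13 J/mol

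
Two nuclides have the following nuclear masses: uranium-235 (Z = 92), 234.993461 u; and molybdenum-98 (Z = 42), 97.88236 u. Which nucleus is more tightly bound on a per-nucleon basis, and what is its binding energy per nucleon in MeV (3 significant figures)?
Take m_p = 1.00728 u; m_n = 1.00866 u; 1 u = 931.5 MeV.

molybdenum-98; 8.63 MeV/nucleon

uranium-235: Σm = 92(1.00728) + 143(1.00866) = 236.90814 u; Δm = 1.914679 u; E_B = 1783.5 MeV; E_B/A = 7.589 MeV
molybdenum-98: Σm = 42(1.00728) + 56(1.00866) = 98.79072 u; Δm = 0.90836 u; E_B = 846.14 MeV; E_B/A = 8.634 MeV
molybdenum-98 has the higher binding energy per nucleon, so it is the more tightly bound nucleus.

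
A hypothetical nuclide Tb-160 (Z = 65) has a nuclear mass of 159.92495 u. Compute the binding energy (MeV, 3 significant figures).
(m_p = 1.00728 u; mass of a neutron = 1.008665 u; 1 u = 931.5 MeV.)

With 65 protons and 95 neutrons (A = 160):
Σm = 65·m_p + 95·m_n = 65.47320 + 95.823175 = 161.296375 u
Δm = 161.296375 − 159.92495 = 1.371425 u
Binding energy = Δm·c² = 1.371425 × 931.5 MeV/u = 1277.48 MeV

1280 MeV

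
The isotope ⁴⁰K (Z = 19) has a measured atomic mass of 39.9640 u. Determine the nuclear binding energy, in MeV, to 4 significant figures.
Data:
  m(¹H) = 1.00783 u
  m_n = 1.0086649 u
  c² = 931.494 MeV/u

341.6 MeV

Σm = 19·m(¹H) + 21·m_n = 19.14877 + 21.1819629 = 40.3307329 u
Mass defect Δm = 40.3307329 − 39.9640 = 0.3667329 u
E_B = 0.3667329 × 931.494 = 341.609 MeV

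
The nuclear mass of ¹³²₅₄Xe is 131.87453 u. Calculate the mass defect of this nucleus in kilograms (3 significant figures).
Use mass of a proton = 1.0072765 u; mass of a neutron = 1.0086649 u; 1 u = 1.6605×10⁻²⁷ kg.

1.98e-27 kg

With 54 protons and 78 neutrons (A = 132):
Total constituent mass: 54 × 1.0072765 + 78 × 1.0086649 = 133.0687932 u
Mass defect Δm = 133.0687932 − 131.87453 = 1.1942632 u
In SI units: 1.1942632 u × 1.6605×10⁻²⁷ kg/u = 1.9831e-27 kg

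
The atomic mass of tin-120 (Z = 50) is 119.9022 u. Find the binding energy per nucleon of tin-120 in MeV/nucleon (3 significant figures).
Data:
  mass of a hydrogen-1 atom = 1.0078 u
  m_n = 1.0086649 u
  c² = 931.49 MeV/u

8.49 MeV/nucleon

Total constituent mass: 50 × 1.0078 + 70 × 1.0086649 = 120.9965430 u
Mass defect Δm = 120.9965430 − 119.9022 = 1.0943430 u
E_B = 1.0943430 × 931.49 = 1019.3696 MeV
Per nucleon: 1019.3696 / 120 = 8.4947 MeV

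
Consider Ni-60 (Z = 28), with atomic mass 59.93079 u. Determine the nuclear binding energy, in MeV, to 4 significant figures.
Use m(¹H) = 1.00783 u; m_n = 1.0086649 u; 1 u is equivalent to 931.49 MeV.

527.0 MeV

Σm = 28·m(¹H) + 32·m_n = 28.21924 + 32.2772768 = 60.4965168 u
Δm = 60.4965168 − 59.93079 = 0.5657268 u
Converting to energy: 0.5657268 u × 931.49 MeV/u = 526.969 MeV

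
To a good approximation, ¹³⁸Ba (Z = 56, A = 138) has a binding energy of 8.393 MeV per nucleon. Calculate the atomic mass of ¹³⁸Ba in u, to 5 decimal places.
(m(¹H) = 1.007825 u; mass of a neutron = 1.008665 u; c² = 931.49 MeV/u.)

137.90531 u

Total binding energy = 138 × 8.393 = 1158.234 MeV
Mass defect = 1158.234 MeV / (931.49 MeV/u) = 1.2434208 u
Constituent mass = 56(1.007825) + 82(1.008665) = 139.148730 u
Atomic mass = 139.148730 − 1.2434208 = 137.9053092 u ≈ 137.90531 u (to 5 decimal places)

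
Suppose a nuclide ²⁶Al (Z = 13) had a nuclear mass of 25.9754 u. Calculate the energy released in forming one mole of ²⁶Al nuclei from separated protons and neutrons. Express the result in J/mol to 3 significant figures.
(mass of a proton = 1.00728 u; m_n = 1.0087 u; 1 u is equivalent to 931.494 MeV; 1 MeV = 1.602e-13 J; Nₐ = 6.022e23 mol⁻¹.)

2.09e+13 J/mol

Σm = 13·m_p + 13·m_n = 13.09464 + 13.1131 = 26.20774 u
The mass defect is 26.20774 − 25.9754 = 0.23234 u.
Binding energy = Δm·c² = 0.23234 × 931.494 MeV/u = 216.423 MeV
Per nucleus in joules: 216.423 MeV × 1.602e-13 J/MeV = 3.4671e-11 J
Per mole: 3.4671e-11 J × 6.022e23 mol⁻¹ = 2.0879e+13 J/mol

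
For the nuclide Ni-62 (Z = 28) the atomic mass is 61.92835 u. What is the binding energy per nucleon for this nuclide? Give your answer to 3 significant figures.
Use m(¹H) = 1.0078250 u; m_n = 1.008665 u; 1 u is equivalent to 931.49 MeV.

Mass of separated nucleons = 28(1.0078250) + 34(1.008665) = 28.2191000 + 34.294610 = 62.5137100 u
Δm = 62.5137100 − 61.92835 = 0.5853600 u
E_B = 0.5853600 × 931.49 = 545.257 MeV
BE/A = 545.257 MeV / 62 = 8.794 MeV/nucleon

8.79 MeV/nucleon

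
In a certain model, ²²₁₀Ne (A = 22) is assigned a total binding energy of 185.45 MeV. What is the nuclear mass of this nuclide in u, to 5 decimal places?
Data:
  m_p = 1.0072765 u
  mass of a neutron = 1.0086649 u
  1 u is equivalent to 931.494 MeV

21.97766 u

Mass defect = 185.45 MeV / (931.494 MeV/u) = 0.1990888 u
Constituent mass = 10(1.0072765) + 12(1.0086649) = 22.1767438 u
Nuclear mass = 22.1767438 − 0.1990888 = 21.9776550 u ≈ 21.97766 u (to 5 decimal places)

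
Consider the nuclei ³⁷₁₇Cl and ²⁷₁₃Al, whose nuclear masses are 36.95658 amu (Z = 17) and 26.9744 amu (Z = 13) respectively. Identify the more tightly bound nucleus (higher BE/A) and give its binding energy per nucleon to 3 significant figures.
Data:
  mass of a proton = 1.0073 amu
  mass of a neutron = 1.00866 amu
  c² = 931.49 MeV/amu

³⁷₁₇Cl: Σm = 17(1.0073) + 20(1.00866) = 37.29730 amu; Δm = 0.34072 amu; E_B = 317.38 MeV; E_B/A = 8.578 MeV
²⁷₁₃Al: Σm = 13(1.0073) + 14(1.00866) = 27.21614 amu; Δm = 0.24174 amu; E_B = 225.18 MeV; E_B/A = 8.340 MeV
³⁷₁₇Cl has the higher binding energy per nucleon, so it is the more tightly bound nucleus.

³⁷₁₇Cl; 8.58 MeV/nucleon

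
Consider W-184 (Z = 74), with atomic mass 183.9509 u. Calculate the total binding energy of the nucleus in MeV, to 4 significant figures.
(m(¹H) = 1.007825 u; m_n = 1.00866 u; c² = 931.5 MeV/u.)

1472 MeV

With 74 protons and 110 neutrons (A = 184):
Total constituent mass: 74 × 1.007825 + 110 × 1.00866 = 185.531650 u
The mass defect is 185.531650 − 183.9509 = 1.580750 u.
E_B = 1.580750 × 931.5 = 1472.47 MeV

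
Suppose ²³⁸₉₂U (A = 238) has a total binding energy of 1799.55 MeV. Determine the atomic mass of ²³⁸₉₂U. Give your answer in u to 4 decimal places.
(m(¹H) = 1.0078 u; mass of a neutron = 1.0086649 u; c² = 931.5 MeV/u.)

Mass defect = 1799.55 MeV / (931.5 MeV/u) = 1.931884 u
Constituent mass = 92(1.0078) + 146(1.0086649) = 239.9826754 u
Atomic mass = 239.9826754 − 1.931884 = 238.0507914 u ≈ 238.0508 u (to 4 decimal places)

238.0508 u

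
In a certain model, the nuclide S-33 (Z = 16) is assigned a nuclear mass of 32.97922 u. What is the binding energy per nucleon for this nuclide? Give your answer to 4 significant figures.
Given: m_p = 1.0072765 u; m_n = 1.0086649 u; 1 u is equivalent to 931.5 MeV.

With 16 protons and 17 neutrons (A = 33):
Mass of separated nucleons = 16(1.0072765) + 17(1.0086649) = 16.1164240 + 17.1473033 = 33.2637273 u
The mass defect is 33.2637273 − 32.97922 = 0.2845073 u.
Converting to energy: 0.2845073 u × 931.5 MeV/u = 265.019 MeV
Per nucleon: 265.019 / 33 = 8.031 MeV

8.031 MeV/nucleon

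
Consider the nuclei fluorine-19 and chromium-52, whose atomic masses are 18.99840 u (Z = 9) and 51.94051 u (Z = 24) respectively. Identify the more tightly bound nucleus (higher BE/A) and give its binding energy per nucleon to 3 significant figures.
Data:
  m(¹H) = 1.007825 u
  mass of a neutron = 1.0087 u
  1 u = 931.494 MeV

chromium-52; 8.79 MeV/nucleon

fluorine-19: Σm = 9(1.007825) + 10(1.0087) = 19.157425 u; Δm = 0.159025 u; E_B = 148.13 MeV; E_B/A = 7.796 MeV
chromium-52: Σm = 24(1.007825) + 28(1.0087) = 52.431400 u; Δm = 0.490890 u; E_B = 457.26 MeV; E_B/A = 8.793 MeV
chromium-52 has the higher binding energy per nucleon, so it is the more tightly bound nucleus.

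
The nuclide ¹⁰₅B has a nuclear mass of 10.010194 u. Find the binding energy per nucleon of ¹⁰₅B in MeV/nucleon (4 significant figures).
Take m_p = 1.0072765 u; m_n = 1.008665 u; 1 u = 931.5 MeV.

Σm = 5·m_p + 5·m_n = 5.0363825 + 5.043325 = 10.0797075 u
Mass defect Δm = 10.0797075 − 10.010194 = 0.0695135 u
E_B = 0.0695135 × 931.5 = 64.7518 MeV
Per nucleon: 64.7518 / 10 = 6.475 MeV

6.475 MeV/nucleon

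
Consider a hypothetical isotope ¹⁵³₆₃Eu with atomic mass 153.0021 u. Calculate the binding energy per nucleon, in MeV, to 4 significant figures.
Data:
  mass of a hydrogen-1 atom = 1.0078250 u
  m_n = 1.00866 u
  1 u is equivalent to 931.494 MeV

7.734 MeV/nucleon

The nucleus contains 63 protons and 153 − 63 = 90 neutrons.
Σm = 63·m(¹H) + 90·m_n = 63.4929750 + 90.77940 = 154.2723750 u
Δm = 154.2723750 − 153.0021 = 1.2702750 u
Binding energy = Δm·c² = 1.2702750 × 931.494 MeV/u = 1183.25 MeV
Per nucleon: 1183.25 / 153 = 7.734 MeV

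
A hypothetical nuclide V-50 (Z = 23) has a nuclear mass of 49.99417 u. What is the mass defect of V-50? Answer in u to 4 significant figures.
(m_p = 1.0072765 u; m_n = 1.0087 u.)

0.4081 u

Σm = 23·m_p + 27·m_n = 23.1673595 + 27.2349 = 50.4022595 u
Δm = 50.4022595 − 49.99417 = 0.4080895 u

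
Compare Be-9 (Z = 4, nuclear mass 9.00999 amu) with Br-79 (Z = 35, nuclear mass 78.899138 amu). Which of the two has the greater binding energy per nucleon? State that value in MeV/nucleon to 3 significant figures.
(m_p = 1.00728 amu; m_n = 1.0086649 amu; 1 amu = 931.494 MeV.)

Be-9: Σm = 4(1.00728) + 5(1.0086649) = 9.0724445 amu; Δm = 0.0624545 amu; E_B = 58.176 MeV; E_B/A = 6.464 MeV
Br-79: Σm = 35(1.00728) + 44(1.0086649) = 79.6360556 amu; Δm = 0.7369176 amu; E_B = 686.43 MeV; E_B/A = 8.689 MeV
Br-79 has the higher binding energy per nucleon, so it is the more tightly bound nucleus.

Br-79; 8.69 MeV/nucleon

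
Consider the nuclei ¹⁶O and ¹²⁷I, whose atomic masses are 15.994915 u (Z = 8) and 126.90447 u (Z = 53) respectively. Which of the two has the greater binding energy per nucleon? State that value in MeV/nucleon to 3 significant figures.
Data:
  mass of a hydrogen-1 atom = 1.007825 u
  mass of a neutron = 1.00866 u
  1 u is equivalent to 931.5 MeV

¹²⁷I; 8.44 MeV/nucleon

¹⁶O: Σm = 8(1.007825) + 8(1.00866) = 16.131880 u; Δm = 0.136965 u; E_B = 127.58 MeV; E_B/A = 7.974 MeV
¹²⁷I: Σm = 53(1.007825) + 74(1.00866) = 128.055565 u; Δm = 1.151095 u; E_B = 1072.2 MeV; E_B/A = 8.443 MeV
¹²⁷I has the higher binding energy per nucleon, so it is the more tightly bound nucleus.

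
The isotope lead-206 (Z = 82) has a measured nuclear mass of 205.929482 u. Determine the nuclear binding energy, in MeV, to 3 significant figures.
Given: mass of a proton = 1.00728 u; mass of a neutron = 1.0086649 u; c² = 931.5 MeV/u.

The nucleus contains 82 protons and 206 − 82 = 124 neutrons.
Mass of separated nucleons = 82(1.00728) + 124(1.0086649) = 82.59696 + 125.0744476 = 207.6714076 u
Mass defect Δm = 207.6714076 − 205.929482 = 1.7419256 u
Converting to energy: 1.7419256 u × 931.5 MeV/u = 1622.60 MeV

1620 MeV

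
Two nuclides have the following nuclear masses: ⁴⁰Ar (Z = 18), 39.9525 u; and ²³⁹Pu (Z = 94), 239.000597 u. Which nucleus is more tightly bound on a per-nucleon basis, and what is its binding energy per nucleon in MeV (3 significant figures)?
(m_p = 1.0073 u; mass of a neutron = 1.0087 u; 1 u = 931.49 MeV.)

⁴⁰Ar; 8.62 MeV/nucleon

⁴⁰Ar: Σm = 18(1.0073) + 22(1.0087) = 40.3228 u; Δm = 0.3703 u; E_B = 344.93 MeV; E_B/A = 8.623 MeV
²³⁹Pu: Σm = 94(1.0073) + 145(1.0087) = 240.9477 u; Δm = 1.947103 u; E_B = 1813.7 MeV; E_B/A = 7.589 MeV
⁴⁰Ar has the higher binding energy per nucleon, so it is the more tightly bound nucleus.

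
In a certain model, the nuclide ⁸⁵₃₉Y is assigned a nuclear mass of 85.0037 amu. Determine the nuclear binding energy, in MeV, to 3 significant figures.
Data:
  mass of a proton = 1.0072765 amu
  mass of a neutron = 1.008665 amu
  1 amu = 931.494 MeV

Mass of separated nucleons = 39(1.0072765) + 46(1.008665) = 39.2837835 + 46.398590 = 85.6823735 amu
Δm = 85.6823735 − 85.0037 = 0.6786735 amu
E_B = 0.6786735 × 931.494 = 632.180 MeV

632 MeV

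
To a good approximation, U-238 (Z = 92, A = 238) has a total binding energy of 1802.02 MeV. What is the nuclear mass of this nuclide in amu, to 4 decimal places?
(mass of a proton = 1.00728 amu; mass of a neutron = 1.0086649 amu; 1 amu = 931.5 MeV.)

238.0003 amu

Mass defect = 1802.02 MeV / (931.5 MeV/amu) = 1.934536 amu
Constituent mass = 92(1.00728) + 146(1.0086649) = 239.9348354 amu
Nuclear mass = 239.9348354 − 1.934536 = 238.0002994 amu ≈ 238.0003 amu (to 4 decimal places)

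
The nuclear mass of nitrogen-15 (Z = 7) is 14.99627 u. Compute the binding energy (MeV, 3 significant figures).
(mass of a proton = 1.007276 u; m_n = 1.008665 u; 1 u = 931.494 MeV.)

115 MeV

The nucleus contains 7 protons and 15 − 7 = 8 neutrons.
Total constituent mass: 7 × 1.007276 + 8 × 1.008665 = 15.120252 u
Δm = 15.120252 − 14.99627 = 0.123982 u
Binding energy = Δm·c² = 0.123982 × 931.494 MeV/u = 115.488 MeV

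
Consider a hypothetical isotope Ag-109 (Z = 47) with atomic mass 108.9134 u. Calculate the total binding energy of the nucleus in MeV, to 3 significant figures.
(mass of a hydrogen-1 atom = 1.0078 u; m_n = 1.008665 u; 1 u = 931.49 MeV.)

Mass of separated nucleons = 47(1.0078) + 62(1.008665) = 47.3666 + 62.537230 = 109.903830 u
Δm = 109.903830 − 108.9134 = 0.990430 u
Binding energy = Δm·c² = 0.990430 × 931.49 MeV/u = 922.576 MeV

923 MeV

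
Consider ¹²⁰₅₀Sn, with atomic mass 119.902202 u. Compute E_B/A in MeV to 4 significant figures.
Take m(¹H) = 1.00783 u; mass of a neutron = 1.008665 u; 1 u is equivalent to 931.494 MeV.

The nucleus contains 50 protons and 120 − 50 = 70 neutrons.
Σm = 50·m(¹H) + 70·m_n = 50.39150 + 70.606550 = 120.998050 u
Δm = 120.998050 − 119.902202 = 1.095848 u
Converting to energy: 1.095848 u × 931.494 MeV/u = 1020.776 MeV
BE/A = 1020.776 MeV / 120 = 8.506 MeV/nucleon

8.506 MeV/nucleon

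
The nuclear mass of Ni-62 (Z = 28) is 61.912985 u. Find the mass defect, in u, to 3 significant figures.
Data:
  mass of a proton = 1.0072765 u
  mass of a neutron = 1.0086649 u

0.585 u

Total constituent mass: 28 × 1.0072765 + 34 × 1.0086649 = 62.4983486 u
Δm = 62.4983486 − 61.912985 = 0.5853636 u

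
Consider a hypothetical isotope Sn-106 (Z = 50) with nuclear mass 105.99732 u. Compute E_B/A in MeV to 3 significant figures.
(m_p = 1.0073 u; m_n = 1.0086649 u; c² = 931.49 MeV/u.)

The nucleus contains 50 protons and 106 − 50 = 56 neutrons.
Total constituent mass: 50 × 1.0073 + 56 × 1.0086649 = 106.8502344 u
The mass defect is 106.8502344 − 105.99732 = 0.8529144 u.
Binding energy = Δm·c² = 0.8529144 × 931.49 MeV/u = 794.481 MeV
Per nucleon: 794.481 / 106 = 7.495 MeV

7.50 MeV/nucleon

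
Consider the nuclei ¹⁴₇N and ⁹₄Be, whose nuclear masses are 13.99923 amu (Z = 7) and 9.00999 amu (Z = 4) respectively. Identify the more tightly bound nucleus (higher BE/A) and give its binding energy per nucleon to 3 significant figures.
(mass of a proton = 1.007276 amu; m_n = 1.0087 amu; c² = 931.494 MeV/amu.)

¹⁴₇N; 7.49 MeV/nucleon

¹⁴₇N: Σm = 7(1.007276) + 7(1.0087) = 14.111832 amu; Δm = 0.112602 amu; E_B = 104.89 MeV; E_B/A = 7.492 MeV
⁹₄Be: Σm = 4(1.007276) + 5(1.0087) = 9.072604 amu; Δm = 0.062614 amu; E_B = 58.325 MeV; E_B/A = 6.481 MeV
¹⁴₇N has the higher binding energy per nucleon, so it is the more tightly bound nucleus.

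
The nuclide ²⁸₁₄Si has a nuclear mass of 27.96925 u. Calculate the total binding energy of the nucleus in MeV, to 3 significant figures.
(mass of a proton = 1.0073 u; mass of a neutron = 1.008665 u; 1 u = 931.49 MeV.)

With 14 protons and 14 neutrons (A = 28):
Σm = 14·m_p + 14·m_n = 14.1022 + 14.121310 = 28.223510 u
Δm = 28.223510 − 27.96925 = 0.254260 u
Converting to energy: 0.254260 u × 931.49 MeV/u = 236.841 MeV

237 MeV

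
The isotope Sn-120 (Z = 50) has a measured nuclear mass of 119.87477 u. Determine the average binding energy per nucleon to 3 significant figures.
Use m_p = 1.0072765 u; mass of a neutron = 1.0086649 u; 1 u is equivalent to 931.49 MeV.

Z = 50, so N = A − Z = 120 − 50 = 70.
Total constituent mass: 50 × 1.0072765 + 70 × 1.0086649 = 120.9703680 u
Mass defect Δm = 120.9703680 − 119.87477 = 1.0955980 u
Converting to energy: 1.0955980 u × 931.49 MeV/u = 1020.539 MeV
Per nucleon: 1020.539 / 120 = 8.504 MeV

8.50 MeV/nucleon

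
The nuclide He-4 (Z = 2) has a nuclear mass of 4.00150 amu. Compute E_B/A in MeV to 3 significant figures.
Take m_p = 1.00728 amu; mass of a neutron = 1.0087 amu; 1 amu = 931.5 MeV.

The nucleus contains 2 protons and 4 − 2 = 2 neutrons.
Mass of separated nucleons = 2(1.00728) + 2(1.0087) = 2.01456 + 2.0174 = 4.03196 amu
Δm = 4.03196 − 4.00150 = 0.03046 amu
Binding energy = Δm·c² = 0.03046 × 931.5 MeV/amu = 28.3735 MeV
Per nucleon: 28.3735 / 4 = 7.093 MeV

7.09 MeV/nucleon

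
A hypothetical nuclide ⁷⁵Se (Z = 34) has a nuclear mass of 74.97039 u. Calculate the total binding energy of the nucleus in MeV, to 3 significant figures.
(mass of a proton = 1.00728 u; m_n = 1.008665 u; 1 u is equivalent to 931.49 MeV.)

589 MeV

The nucleus contains 34 protons and 75 − 34 = 41 neutrons.
Σm = 34·m_p + 41·m_n = 34.24752 + 41.355265 = 75.602785 u
The mass defect is 75.602785 − 74.97039 = 0.632395 u.
Converting to energy: 0.632395 u × 931.49 MeV/u = 589.070 MeV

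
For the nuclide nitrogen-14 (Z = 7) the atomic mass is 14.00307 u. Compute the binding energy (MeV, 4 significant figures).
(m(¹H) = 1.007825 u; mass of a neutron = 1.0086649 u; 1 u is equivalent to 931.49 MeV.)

Σm = 7·m(¹H) + 7·m_n = 7.054775 + 7.0606543 = 14.1154293 u
The mass defect is 14.1154293 − 14.00307 = 0.1123593 u.
E_B = 0.1123593 × 931.49 = 104.662 MeV

104.7 MeV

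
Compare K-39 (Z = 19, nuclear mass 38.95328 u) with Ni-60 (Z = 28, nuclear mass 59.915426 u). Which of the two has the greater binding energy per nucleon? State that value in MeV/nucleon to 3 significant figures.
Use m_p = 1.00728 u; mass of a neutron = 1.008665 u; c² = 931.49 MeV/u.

K-39: Σm = 19(1.00728) + 20(1.008665) = 39.311620 u; Δm = 0.358340 u; E_B = 333.79 MeV; E_B/A = 8.559 MeV
Ni-60: Σm = 28(1.00728) + 32(1.008665) = 60.481120 u; Δm = 0.565694 u; E_B = 526.94 MeV; E_B/A = 8.782 MeV
Ni-60 has the higher binding energy per nucleon, so it is the more tightly bound nucleus.

Ni-60; 8.78 MeV/nucleon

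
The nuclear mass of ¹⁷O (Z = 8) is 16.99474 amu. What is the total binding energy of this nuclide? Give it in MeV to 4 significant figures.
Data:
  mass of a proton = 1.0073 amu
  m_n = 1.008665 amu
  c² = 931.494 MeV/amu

131.9 MeV

Σm = 8·m_p + 9·m_n = 8.0584 + 9.077985 = 17.136385 amu
Δm = 17.136385 − 16.99474 = 0.141645 amu
Binding energy = Δm·c² = 0.141645 × 931.494 MeV/amu = 131.941 MeV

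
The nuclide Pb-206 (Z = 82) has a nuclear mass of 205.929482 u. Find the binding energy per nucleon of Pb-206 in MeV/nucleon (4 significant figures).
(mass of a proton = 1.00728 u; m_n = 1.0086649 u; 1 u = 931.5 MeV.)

Total constituent mass: 82 × 1.00728 + 124 × 1.0086649 = 207.6714076 u
The mass defect is 207.6714076 − 205.929482 = 1.7419256 u.
E_B = 1.7419256 × 931.5 = 1622.60 MeV
BE/A = 1622.60 MeV / 206 = 7.877 MeV/nucleon

7.877 MeV/nucleon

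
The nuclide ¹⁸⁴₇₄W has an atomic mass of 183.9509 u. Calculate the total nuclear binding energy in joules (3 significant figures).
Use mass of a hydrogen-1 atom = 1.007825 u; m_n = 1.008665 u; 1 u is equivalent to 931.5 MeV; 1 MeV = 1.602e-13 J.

2.36e-10 J

The nucleus contains 74 protons and 184 − 74 = 110 neutrons.
Total constituent mass: 74 × 1.007825 + 110 × 1.008665 = 185.532200 u
Δm = 185.532200 − 183.9509 = 1.581300 u
Binding energy = Δm·c² = 1.581300 × 931.5 MeV/u = 1472.98 MeV
In joules: 1472.98 MeV × 1.602e-13 J/MeV = 2.3597e-10 J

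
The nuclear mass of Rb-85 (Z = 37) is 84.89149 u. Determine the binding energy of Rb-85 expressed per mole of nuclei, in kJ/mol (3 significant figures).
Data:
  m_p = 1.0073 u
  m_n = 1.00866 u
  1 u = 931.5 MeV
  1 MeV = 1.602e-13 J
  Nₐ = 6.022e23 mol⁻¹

7.14e+10 kJ/mol

Total constituent mass: 37 × 1.0073 + 48 × 1.00866 = 85.68578 u
The mass defect is 85.68578 − 84.89149 = 0.79429 u.
Converting to energy: 0.79429 u × 931.5 MeV/u = 739.881 MeV
Per nucleus in joules: 739.881 MeV × 1.602e-13 J/MeV = 1.1853e-10 J
Per mole: 1.1853e-10 J × 6.022e23 mol⁻¹ = 7.1379e+13 J/mol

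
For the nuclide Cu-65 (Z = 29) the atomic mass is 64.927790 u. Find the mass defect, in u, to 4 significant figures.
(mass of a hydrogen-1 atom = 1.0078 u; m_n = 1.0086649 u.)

0.6103 u

With 29 protons and 36 neutrons (A = 65):
Σm = 29·m(¹H) + 36·m_n = 29.2262 + 36.3119364 = 65.5381364 u
Δm = 65.5381364 − 64.927790 = 0.6103464 u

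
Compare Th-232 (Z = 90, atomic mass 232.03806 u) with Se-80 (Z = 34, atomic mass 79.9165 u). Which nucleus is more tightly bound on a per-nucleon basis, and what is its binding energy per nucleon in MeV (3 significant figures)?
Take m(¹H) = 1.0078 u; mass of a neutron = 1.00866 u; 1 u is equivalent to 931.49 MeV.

Se-80; 8.70 MeV/nucleon

Th-232: Σm = 90(1.0078) + 142(1.00866) = 233.93172 u; Δm = 1.89366 u; E_B = 1763.9 MeV; E_B/A = 7.603 MeV
Se-80: Σm = 34(1.0078) + 46(1.00866) = 80.66356 u; Δm = 0.74706 u; E_B = 695.879 MeV; E_B/A = 8.698 MeV
Se-80 has the higher binding energy per nucleon, so it is the more tightly bound nucleus.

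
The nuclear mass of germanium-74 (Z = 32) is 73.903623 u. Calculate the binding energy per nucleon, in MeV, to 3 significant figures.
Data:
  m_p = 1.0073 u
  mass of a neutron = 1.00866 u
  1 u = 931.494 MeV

8.73 MeV/nucleon

Total constituent mass: 32 × 1.0073 + 42 × 1.00866 = 74.59732 u
Mass defect Δm = 74.59732 − 73.903623 = 0.693697 u
E_B = 0.693697 × 931.494 = 646.175 MeV
BE/A = 646.175 MeV / 74 = 8.732 MeV/nucleon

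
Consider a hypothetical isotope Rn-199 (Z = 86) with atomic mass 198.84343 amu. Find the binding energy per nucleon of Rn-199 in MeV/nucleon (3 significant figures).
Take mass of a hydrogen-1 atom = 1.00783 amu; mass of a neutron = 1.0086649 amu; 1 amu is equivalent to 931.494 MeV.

Mass of separated nucleons = 86(1.00783) + 113(1.0086649) = 86.67338 + 113.9791337 = 200.6525137 amu
Mass defect Δm = 200.6525137 − 198.84343 = 1.8090837 amu
Binding energy = Δm·c² = 1.8090837 × 931.494 MeV/amu = 1685.15 MeV
Dividing by A = 199 gives 8.468 MeV per nucleon.

8.47 MeV/nucleon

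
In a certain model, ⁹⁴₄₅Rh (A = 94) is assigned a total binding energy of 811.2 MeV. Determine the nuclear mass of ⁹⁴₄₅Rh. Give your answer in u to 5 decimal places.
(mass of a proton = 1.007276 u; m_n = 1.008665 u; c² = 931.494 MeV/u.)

93.88115 u

Mass defect = 811.2 MeV / (931.494 MeV/u) = 0.8708591 u
Constituent mass = 45(1.007276) + 49(1.008665) = 94.752005 u
Nuclear mass = 94.752005 − 0.8708591 = 93.8811459 u ≈ 93.88115 u (to 5 decimal places)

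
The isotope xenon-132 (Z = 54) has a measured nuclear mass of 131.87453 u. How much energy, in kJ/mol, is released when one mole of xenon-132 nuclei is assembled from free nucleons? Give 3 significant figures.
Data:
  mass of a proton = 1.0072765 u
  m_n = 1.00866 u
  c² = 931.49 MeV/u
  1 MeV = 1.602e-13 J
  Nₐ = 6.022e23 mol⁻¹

With 54 protons and 78 neutrons (A = 132):
Σm = 54·m_p + 78·m_n = 54.3929310 + 78.67548 = 133.0684110 u
The mass defect is 133.0684110 − 131.87453 = 1.1938810 u.
Binding energy = Δm·c² = 1.1938810 × 931.49 MeV/u = 1112.09 MeV
Per nucleus in joules: 1112.09 MeV × 1.602e-13 J/MeV = 1.7816e-10 J
Per mole: 1.7816e-10 J × 6.022e23 mol⁻¹ = 1.0729e+14 J/mol

1.07e+11 kJ/mol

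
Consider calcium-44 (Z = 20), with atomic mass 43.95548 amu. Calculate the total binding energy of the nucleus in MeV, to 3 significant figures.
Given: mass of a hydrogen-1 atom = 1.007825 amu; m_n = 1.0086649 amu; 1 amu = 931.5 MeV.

With 20 protons and 24 neutrons (A = 44):
Σm = 20·m(¹H) + 24·m_n = 20.156500 + 24.2079576 = 44.3644576 amu
Mass defect Δm = 44.3644576 − 43.95548 = 0.4089776 amu
E_B = 0.4089776 × 931.5 = 380.963 MeV

381 MeV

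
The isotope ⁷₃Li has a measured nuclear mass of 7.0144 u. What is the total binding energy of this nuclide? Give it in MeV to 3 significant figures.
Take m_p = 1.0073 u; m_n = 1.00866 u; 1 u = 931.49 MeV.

39.3 MeV

Z = 3, so N = A − Z = 7 − 3 = 4.
Mass of separated nucleons = 3(1.0073) + 4(1.00866) = 3.0219 + 4.03464 = 7.05654 u
Δm = 7.05654 − 7.0144 = 0.04214 u
E_B = 0.04214 × 931.49 = 39.2530 MeV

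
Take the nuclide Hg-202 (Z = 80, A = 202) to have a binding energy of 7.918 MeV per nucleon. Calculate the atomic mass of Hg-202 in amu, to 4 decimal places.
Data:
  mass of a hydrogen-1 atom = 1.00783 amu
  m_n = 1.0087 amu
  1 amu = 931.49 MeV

Total binding energy = 202 × 7.918 = 1599.436 MeV
Mass defect = 1599.436 MeV / (931.49 MeV/amu) = 1.717073 amu
Constituent mass = 80(1.00783) + 122(1.0087) = 203.68780 amu
Atomic mass = 203.68780 − 1.717073 = 201.970727 amu ≈ 201.9707 amu (to 4 decimal places)

201.9707 amu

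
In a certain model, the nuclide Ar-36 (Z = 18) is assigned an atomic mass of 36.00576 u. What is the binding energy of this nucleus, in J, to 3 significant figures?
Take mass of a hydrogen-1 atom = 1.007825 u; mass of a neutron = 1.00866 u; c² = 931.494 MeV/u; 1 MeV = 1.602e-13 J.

Total constituent mass: 18 × 1.007825 + 18 × 1.00866 = 36.296730 u
Δm = 36.296730 − 36.00576 = 0.290970 u
E_B = 0.290970 × 931.494 = 271.037 MeV
In joules: 271.037 MeV × 1.602e-13 J/MeV = 4.3420e-11 J

4.34e-11 J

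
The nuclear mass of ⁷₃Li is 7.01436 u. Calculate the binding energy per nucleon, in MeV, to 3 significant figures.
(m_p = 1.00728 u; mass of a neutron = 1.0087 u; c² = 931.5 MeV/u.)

5.63 MeV/nucleon

Mass of separated nucleons = 3(1.00728) + 4(1.0087) = 3.02184 + 4.0348 = 7.05664 u
Mass defect Δm = 7.05664 − 7.01436 = 0.04228 u
E_B = 0.04228 × 931.5 = 39.3838 MeV
Dividing by A = 7 gives 5.626 MeV per nucleon.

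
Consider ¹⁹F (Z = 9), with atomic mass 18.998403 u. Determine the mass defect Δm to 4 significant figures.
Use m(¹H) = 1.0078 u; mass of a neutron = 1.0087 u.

0.1588 u

The nucleus contains 9 protons and 19 − 9 = 10 neutrons.
Mass of separated nucleons = 9(1.0078) + 10(1.0087) = 9.0702 + 10.0870 = 19.1572 u
Δm = 19.1572 − 18.998403 = 0.158797 u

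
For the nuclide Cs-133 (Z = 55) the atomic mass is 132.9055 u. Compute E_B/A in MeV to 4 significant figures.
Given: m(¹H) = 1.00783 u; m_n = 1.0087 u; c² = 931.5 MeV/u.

8.431 MeV/nucleon

The nucleus contains 55 protons and 133 − 55 = 78 neutrons.
Σm = 55·m(¹H) + 78·m_n = 55.43065 + 78.6786 = 134.10925 u
Δm = 134.10925 − 132.9055 = 1.20375 u
E_B = 1.20375 × 931.5 = 1121.29 MeV
Dividing by A = 133 gives 8.431 MeV per nucleon.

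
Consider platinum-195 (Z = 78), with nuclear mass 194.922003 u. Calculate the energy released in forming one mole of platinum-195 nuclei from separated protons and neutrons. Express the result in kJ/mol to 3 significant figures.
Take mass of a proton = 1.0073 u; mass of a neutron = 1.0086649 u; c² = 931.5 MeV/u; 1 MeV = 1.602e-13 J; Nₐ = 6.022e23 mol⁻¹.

1.49e+11 kJ/mol

The nucleus contains 78 protons and 195 − 78 = 117 neutrons.
Mass of separated nucleons = 78(1.0073) + 117(1.0086649) = 78.5694 + 118.0137933 = 196.5831933 u
The mass defect is 196.5831933 − 194.922003 = 1.6611903 u.
E_B = 1.6611903 × 931.5 = 1547.40 MeV
Per nucleus in joules: 1547.40 MeV × 1.602e-13 J/MeV = 2.4789e-10 J
Per mole: 2.4789e-10 J × 6.022e23 mol⁻¹ = 1.4928e+14 J/mol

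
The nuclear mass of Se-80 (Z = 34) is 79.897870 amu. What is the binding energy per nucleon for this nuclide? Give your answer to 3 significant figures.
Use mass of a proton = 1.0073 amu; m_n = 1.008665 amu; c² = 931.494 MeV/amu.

8.72 MeV/nucleon

Z = 34, so N = A − Z = 80 − 34 = 46.
Total constituent mass: 34 × 1.0073 + 46 × 1.008665 = 80.646790 amu
The mass defect is 80.646790 − 79.897870 = 0.748920 amu.
Binding energy = Δm·c² = 0.748920 × 931.494 MeV/amu = 697.614 MeV
Dividing by A = 80 gives 8.720 MeV per nucleon.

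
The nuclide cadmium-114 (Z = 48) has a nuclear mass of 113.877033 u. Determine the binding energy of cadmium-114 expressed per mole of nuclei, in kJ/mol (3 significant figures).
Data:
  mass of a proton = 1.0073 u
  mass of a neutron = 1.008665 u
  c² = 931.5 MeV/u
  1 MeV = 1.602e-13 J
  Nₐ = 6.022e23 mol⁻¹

Z = 48, so N = A − Z = 114 − 48 = 66.
Σm = 48·m_p + 66·m_n = 48.3504 + 66.571890 = 114.922290 u
Mass defect Δm = 114.922290 − 113.877033 = 1.045257 u
Binding energy = Δm·c² = 1.045257 × 931.5 MeV/u = 973.657 MeV
Per nucleus in joules: 973.657 MeV × 1.602e-13 J/MeV = 1.5598e-10 J
Per mole: 1.5598e-10 J × 6.022e23 mol⁻¹ = 9.3931e+13 J/mol

9.39e+10 kJ/mol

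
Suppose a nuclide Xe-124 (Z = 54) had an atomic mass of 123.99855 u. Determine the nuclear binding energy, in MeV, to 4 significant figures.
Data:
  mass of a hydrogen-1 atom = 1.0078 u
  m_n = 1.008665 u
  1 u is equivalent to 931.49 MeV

The nucleus contains 54 protons and 124 − 54 = 70 neutrons.
Mass of separated nucleons = 54(1.0078) + 70(1.008665) = 54.4212 + 70.606550 = 125.027750 u
Mass defect Δm = 125.027750 − 123.99855 = 1.029200 u
Binding energy = Δm·c² = 1.029200 × 931.49 MeV/u = 958.690 MeV

958.7 MeV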